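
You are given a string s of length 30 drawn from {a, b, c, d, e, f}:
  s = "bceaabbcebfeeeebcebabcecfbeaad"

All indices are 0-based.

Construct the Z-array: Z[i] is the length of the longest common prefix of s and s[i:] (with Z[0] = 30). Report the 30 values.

Z[0]=30
i=1: outside box; Z[1]=0
i=2: outside box; Z[2]=0
i=3: outside box; Z[3]=0
i=4: outside box; Z[4]=0
i=5: outside box; Z[5]=1 grow→box=[5,6)
i=6: outside box; Z[6]=3 grow→box=[6,9)
i=7: min(r-i=2, Z[1]=0)=0; Z[7]=0
i=8: min(r-i=1, Z[2]=0)=0; Z[8]=0
i=9: outside box; Z[9]=1 grow→box=[9,10)
i=10: outside box; Z[10]=0
i=11: outside box; Z[11]=0
i=12: outside box; Z[12]=0
i=13: outside box; Z[13]=0
i=14: outside box; Z[14]=0
i=15: outside box; Z[15]=3 grow→box=[15,18)
i=16: min(r-i=2, Z[1]=0)=0; Z[16]=0
i=17: min(r-i=1, Z[2]=0)=0; Z[17]=0
i=18: outside box; Z[18]=1 grow→box=[18,19)
i=19: outside box; Z[19]=0
i=20: outside box; Z[20]=3 grow→box=[20,23)
i=21: min(r-i=2, Z[1]=0)=0; Z[21]=0
i=22: min(r-i=1, Z[2]=0)=0; Z[22]=0
i=23: outside box; Z[23]=0
i=24: outside box; Z[24]=0
i=25: outside box; Z[25]=1 grow→box=[25,26)
i=26: outside box; Z[26]=0
i=27: outside box; Z[27]=0
i=28: outside box; Z[28]=0
i=29: outside box; Z[29]=0

[30, 0, 0, 0, 0, 1, 3, 0, 0, 1, 0, 0, 0, 0, 0, 3, 0, 0, 1, 0, 3, 0, 0, 0, 0, 1, 0, 0, 0, 0]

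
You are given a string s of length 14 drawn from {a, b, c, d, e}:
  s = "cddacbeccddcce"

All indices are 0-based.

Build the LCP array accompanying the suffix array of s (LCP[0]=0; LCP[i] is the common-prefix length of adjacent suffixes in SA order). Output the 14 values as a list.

[0, 0, 0, 1, 2, 1, 3, 1, 0, 1, 1, 2, 0, 1]

rank→(start, suffix):
  0 → (3, 'acbeccddcce')
  1 → (5, 'beccddcce')
  2 → (4, 'cbeccddcce')
  3 → (7, 'ccddcce')
  4 → (11, 'cce')
  5 → (0, 'cddacbeccddcce')
  6 → (8, 'cddcce')
  7 → (12, 'ce')
  8 → (2, 'dacbeccddcce')
  9 → (10, 'dcce')
  10 → (1, 'ddacbeccddcce')
  11 → (9, 'ddcce')
  12 → (13, 'e')
  13 → (6, 'eccddcce')

SA = [3, 5, 4, 7, 11, 0, 8, 12, 2, 10, 1, 9, 13, 6]
[i] adj suffixes → lcp
  [1] 3/5 → 0 ('')
  [2] 5/4 → 0 ('')
  [3] 4/7 → 1 ('c')
  [4] 7/11 → 2 ('cc')
  [5] 11/0 → 1 ('c')
  [6] 0/8 → 3 ('cdd')
  [7] 8/12 → 1 ('c')
  [8] 12/2 → 0 ('')
  [9] 2/10 → 1 ('d')
  [10] 10/1 → 1 ('d')
  [11] 1/9 → 2 ('dd')
  [12] 9/13 → 0 ('')
  [13] 13/6 → 1 ('e')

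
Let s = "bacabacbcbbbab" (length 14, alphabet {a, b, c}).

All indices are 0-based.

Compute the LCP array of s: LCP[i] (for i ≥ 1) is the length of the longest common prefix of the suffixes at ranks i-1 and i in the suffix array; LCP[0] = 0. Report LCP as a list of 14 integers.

[0, 2, 1, 2, 0, 1, 2, 3, 1, 2, 1, 0, 1, 2]

rank | idx | suffix
   0 |  12 | ab
   1 |   3 | abacbcbbbab
   2 |   1 | acabacbcbbbab
   3 |   5 | acbcbbbab
   4 |  13 | b
   5 |  11 | bab
   6 |   0 | bacabacbcbbbab
   7 |   4 | bacbcbbbab
   8 |  10 | bbab
   9 |   9 | bbbab
  10 |   7 | bcbbbab
  11 |   2 | cabacbcbbbab
  12 |   8 | cbbbab
  13 |   6 | cbcbbbab

SA = [12, 3, 1, 5, 13, 11, 0, 4, 10, 9, 7, 2, 8, 6]
[i] adj suffixes → lcp
  [1] 12/3 → 2 ('ab')
  [2] 3/1 → 1 ('a')
  [3] 1/5 → 2 ('ac')
  [4] 5/13 → 0 ('')
  [5] 13/11 → 1 ('b')
  [6] 11/0 → 2 ('ba')
  [7] 0/4 → 3 ('bac')
  [8] 4/10 → 1 ('b')
  [9] 10/9 → 2 ('bb')
  [10] 9/7 → 1 ('b')
  [11] 7/2 → 0 ('')
  [12] 2/8 → 1 ('c')
  [13] 8/6 → 2 ('cb')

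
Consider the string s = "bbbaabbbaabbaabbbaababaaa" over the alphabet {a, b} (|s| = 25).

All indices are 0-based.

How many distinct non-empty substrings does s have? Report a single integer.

rank→(start, suffix):
  0 → (24, 'a')
  1 → (23, 'aa')
  2 → (22, 'aaa')
  3 → (17, 'aababaaa')
  4 → (8, 'aabbaabbbaababaaa')
  5 → (12, 'aabbbaababaaa')
  6 → (3, 'aabbbaabbaabbbaababaaa')
  7 → (20, 'abaaa')
  8 → (18, 'ababaaa')
  9 → (9, 'abbaabbbaababaaa')
  10 → (13, 'abbbaababaaa')
  11 → (4, 'abbbaabbaabbbaababaaa')
  12 → (21, 'baaa')
  13 → (16, 'baababaaa')
  14 → (7, 'baabbaabbbaababaaa')
  15 → (11, 'baabbbaababaaa')
  16 → (2, 'baabbbaabbaabbbaababaaa')
  17 → (19, 'babaaa')
  18 → (15, 'bbaababaaa')
  19 → (6, 'bbaabbaabbbaababaaa')
  20 → (10, 'bbaabbbaababaaa')
  21 → (1, 'bbaabbbaabbaabbbaababaaa')
  22 → (14, 'bbbaababaaa')
  23 → (5, 'bbbaabbaabbbaababaaa')
  24 → (0, 'bbbaabbbaabbaabbbaababaaa')

SA = [24, 23, 22, 17, 8, 12, 3, 20, 18, 9, 13, 4, 21, 16, 7, 11, 2, 19, 15, 6, 10, 1, 14, 5, 0]
rank  pair      lcp
   1  s[24:],s[23:]  1  'a'
   2  s[23:],s[22:]  2  'aa'
   3  s[22:],s[17:]  2  'aa'
   4  s[17:],s[8:]  3  'aab'
   5  s[8:],s[12:]  4  'aabb'
   6  s[12:],s[3:]  8  'aabbbaab'
   7  s[3:],s[20:]  1  'a'
   8  s[20:],s[18:]  3  'aba'
   9  s[18:],s[9:]  2  'ab'
  10  s[9:],s[13:]  3  'abb'
  11  s[13:],s[4:]  7  'abbbaab'
  12  s[4:],s[21:]  0  ''
  13  s[21:],s[16:]  3  'baa'
  14  s[16:],s[7:]  4  'baab'
  15  s[7:],s[11:]  5  'baabb'
  16  s[11:],s[2:]  9  'baabbbaab'
  17  s[2:],s[19:]  2  'ba'
  18  s[19:],s[15:]  1  'b'
  19  s[15:],s[6:]  5  'bbaab'
  20  s[6:],s[10:]  6  'bbaabb'
  21  s[10:],s[1:]  10  'bbaabbbaab'
  22  s[1:],s[14:]  2  'bb'
  23  s[14:],s[5:]  6  'bbbaab'
  24  s[5:],s[0:]  7  'bbbaabb'

n(n+1)/2 = 25·26/2 = 325
Σ LCP = 0 + 1 + 2 + 2 + 3 + 4 + 8 + 1 + 3 + 2 + 3 + 7 + 0 + 3 + 4 + 5 + 9 + 2 + 1 + 5 + 6 + 10 + 2 + 6 + 7 = 96
distinct = 325 − 96 = 229

229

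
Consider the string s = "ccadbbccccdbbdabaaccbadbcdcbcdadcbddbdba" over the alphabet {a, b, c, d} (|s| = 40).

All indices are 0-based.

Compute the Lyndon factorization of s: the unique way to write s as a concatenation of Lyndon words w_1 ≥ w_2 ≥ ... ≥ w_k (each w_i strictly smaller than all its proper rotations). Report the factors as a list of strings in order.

["c", "c", "adbbccccdbbd", "ab", "aaccbadbcdcbcdadcbddbdb", "a"]

emit factor 1: 'c' (i=0, period=1)
emit factor 2: 'c' (i=1, period=1)
emit factor 3: 'adbbccccdbbd' (i=2, period=12)
emit factor 4: 'ab' (i=14, period=2)
emit factor 5: 'aaccbadbcdcbcdadcbddbdb' (i=16, period=23)
emit factor 6: 'a' (i=39, period=1)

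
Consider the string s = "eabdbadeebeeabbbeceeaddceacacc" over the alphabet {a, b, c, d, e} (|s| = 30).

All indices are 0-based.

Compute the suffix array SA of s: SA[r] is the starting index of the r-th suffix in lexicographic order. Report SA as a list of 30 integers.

[12, 1, 25, 27, 20, 5, 4, 13, 14, 2, 15, 9, 29, 26, 28, 23, 17, 3, 22, 21, 6, 11, 0, 24, 19, 8, 16, 10, 18, 7]

rank | idx | suffix
   0 |  12 | abbbeceeaddceacacc
   1 |   1 | abdbadeebeeabbbeceeaddceacacc
   2 |  25 | acacc
   3 |  27 | acc
   4 |  20 | addceacacc
   5 |   5 | adeebeeabbbeceeaddceacacc
   6 |   4 | badeebeeabbbeceeaddceacacc
   7 |  13 | bbbeceeaddceacacc
   8 |  14 | bbeceeaddceacacc
   9 |   2 | bdbadeebeeabbbeceeaddceacacc
  10 |  15 | beceeaddceacacc
  11 |   9 | beeabbbeceeaddceacacc
  12 |  29 | c
  13 |  26 | cacc
  14 |  28 | cc
  15 |  23 | ceacacc
  16 |  17 | ceeaddceacacc
  17 |   3 | dbadeebeeabbbeceeaddceacacc
  18 |  22 | dceacacc
  19 |  21 | ddceacacc
  20 |   6 | deebeeabbbeceeaddceacacc
  21 |  11 | eabbbeceeaddceacacc
  22 |   0 | eabdbadeebeeabbbeceeaddceacacc
  23 |  24 | eacacc
  24 |  19 | eaddceacacc
  25 |   8 | ebeeabbbeceeaddceacacc
  26 |  16 | eceeaddceacacc
  27 |  10 | eeabbbeceeaddceacacc
  28 |  18 | eeaddceacacc
  29 |   7 | eebeeabbbeceeaddceacacc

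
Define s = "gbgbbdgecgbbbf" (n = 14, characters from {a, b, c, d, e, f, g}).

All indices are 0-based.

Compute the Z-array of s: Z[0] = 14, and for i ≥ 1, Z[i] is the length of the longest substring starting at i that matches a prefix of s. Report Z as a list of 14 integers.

Z[0]=14
i=1: i≥r, start 0; Z[1]=0
i=2: i≥r, start 0; Z[2]=2 grow→box=[2,4)
i=3: min(r-i=1, Z[1]=0)=0; Z[3]=0
i=4: i≥r, start 0; Z[4]=0
i=5: i≥r, start 0; Z[5]=0
i=6: i≥r, start 0; Z[6]=1 grow→box=[6,7)
i=7: i≥r, start 0; Z[7]=0
i=8: i≥r, start 0; Z[8]=0
i=9: i≥r, start 0; Z[9]=2 grow→box=[9,11)
i=10: min(r-i=1, Z[1]=0)=0; Z[10]=0
i=11: i≥r, start 0; Z[11]=0
i=12: i≥r, start 0; Z[12]=0
i=13: i≥r, start 0; Z[13]=0

[14, 0, 2, 0, 0, 0, 1, 0, 0, 2, 0, 0, 0, 0]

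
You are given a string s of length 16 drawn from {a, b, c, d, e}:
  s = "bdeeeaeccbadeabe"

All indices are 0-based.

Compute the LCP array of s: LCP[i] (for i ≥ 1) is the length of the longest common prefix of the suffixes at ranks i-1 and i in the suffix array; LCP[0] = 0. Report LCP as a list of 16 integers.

rank | idx | suffix
   0 |  13 | abe
   1 |  10 | adeabe
   2 |   5 | aeccbadeabe
   3 |   9 | badeabe
   4 |   0 | bdeeeaeccbadeabe
   5 |  14 | be
   6 |   8 | cbadeabe
   7 |   7 | ccbadeabe
   8 |  11 | deabe
   9 |   1 | deeeaeccbadeabe
  10 |  15 | e
  11 |  12 | eabe
  12 |   4 | eaeccbadeabe
  13 |   6 | eccbadeabe
  14 |   3 | eeaeccbadeabe
  15 |   2 | eeeaeccbadeabe

SA = [13, 10, 5, 9, 0, 14, 8, 7, 11, 1, 15, 12, 4, 6, 3, 2]
[i] adj suffixes → lcp
  [1] 13/10 → 1 ('a')
  [2] 10/5 → 1 ('a')
  [3] 5/9 → 0 ('')
  [4] 9/0 → 1 ('b')
  [5] 0/14 → 1 ('b')
  [6] 14/8 → 0 ('')
  [7] 8/7 → 1 ('c')
  [8] 7/11 → 0 ('')
  [9] 11/1 → 2 ('de')
  [10] 1/15 → 0 ('')
  [11] 15/12 → 1 ('e')
  [12] 12/4 → 2 ('ea')
  [13] 4/6 → 1 ('e')
  [14] 6/3 → 1 ('e')
  [15] 3/2 → 2 ('ee')

[0, 1, 1, 0, 1, 1, 0, 1, 0, 2, 0, 1, 2, 1, 1, 2]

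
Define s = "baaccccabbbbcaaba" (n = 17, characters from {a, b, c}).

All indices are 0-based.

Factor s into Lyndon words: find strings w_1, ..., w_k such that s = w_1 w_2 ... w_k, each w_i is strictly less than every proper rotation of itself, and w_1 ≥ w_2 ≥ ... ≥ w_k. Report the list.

["b", "aaccccabbbbc", "aab", "a"]

emit factor 1: 'b' (i=0, period=1)
emit factor 2: 'aaccccabbbbc' (i=1, period=12)
emit factor 3: 'aab' (i=13, period=3)
emit factor 4: 'a' (i=16, period=1)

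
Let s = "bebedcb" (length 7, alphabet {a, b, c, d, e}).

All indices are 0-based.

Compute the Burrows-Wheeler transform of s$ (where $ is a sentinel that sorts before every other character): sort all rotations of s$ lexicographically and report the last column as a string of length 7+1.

bc$edebb

rank  rotation  last
    0  $bebedcb  b
    1  b$bebedc  c
    2  bebedcb$  $
    3  bedcb$be  e
    4  cb$bebed  d
    5  dcb$bebe  e
    6  ebedcb$b  b
    7  edcb$beb  b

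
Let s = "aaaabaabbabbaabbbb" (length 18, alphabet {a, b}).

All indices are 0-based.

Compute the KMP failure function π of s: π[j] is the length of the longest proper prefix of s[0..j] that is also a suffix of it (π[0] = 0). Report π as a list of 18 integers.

[0, 1, 2, 3, 0, 1, 2, 0, 0, 1, 0, 0, 1, 2, 0, 0, 0, 0]

π[0] = 0
j=1 s[j]='a': π[1]=1 (border 'a')
j=2 s[j]='a': π[2]=2 (border 'aa')
j=3 s[j]='a': π[3]=3 (border 'aaa')
j=4 s[j]='b': k: 3→2→1→0; π[4]=0 (border '')
j=5 s[j]='a': π[5]=1 (border 'a')
j=6 s[j]='a': π[6]=2 (border 'aa')
j=7 s[j]='b': k: 2→1→0; π[7]=0 (border '')
j=8 s[j]='b': π[8]=0 (border '')
j=9 s[j]='a': π[9]=1 (border 'a')
j=10 s[j]='b': k: 1→0; π[10]=0 (border '')
j=11 s[j]='b': π[11]=0 (border '')
j=12 s[j]='a': π[12]=1 (border 'a')
j=13 s[j]='a': π[13]=2 (border 'aa')
j=14 s[j]='b': k: 2→1→0; π[14]=0 (border '')
j=15 s[j]='b': π[15]=0 (border '')
j=16 s[j]='b': π[16]=0 (border '')
j=17 s[j]='b': π[17]=0 (border '')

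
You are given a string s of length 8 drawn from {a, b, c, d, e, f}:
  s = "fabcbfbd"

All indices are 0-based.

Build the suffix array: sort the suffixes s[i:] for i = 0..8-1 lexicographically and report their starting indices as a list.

[1, 2, 6, 4, 3, 7, 0, 5]

rank | idx | suffix
   0 |   1 | abcbfbd
   1 |   2 | bcbfbd
   2 |   6 | bd
   3 |   4 | bfbd
   4 |   3 | cbfbd
   5 |   7 | d
   6 |   0 | fabcbfbd
   7 |   5 | fbd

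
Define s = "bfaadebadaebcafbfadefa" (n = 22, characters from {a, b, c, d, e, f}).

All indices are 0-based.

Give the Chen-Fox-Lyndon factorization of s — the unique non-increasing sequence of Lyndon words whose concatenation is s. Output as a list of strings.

emit factor 1: 'bf' (i=0, period=2)
emit factor 2: 'aadebadaebcafbfadef' (i=2, period=19)
emit factor 3: 'a' (i=21, period=1)

["bf", "aadebadaebcafbfadef", "a"]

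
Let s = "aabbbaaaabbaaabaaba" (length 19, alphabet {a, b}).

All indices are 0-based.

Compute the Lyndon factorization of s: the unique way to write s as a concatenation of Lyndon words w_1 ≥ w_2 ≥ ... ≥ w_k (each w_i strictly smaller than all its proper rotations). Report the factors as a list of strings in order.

["aabbb", "aaaabbaaabaab", "a"]

emit factor 1: 'aabbb' (i=0, period=5)
emit factor 2: 'aaaabbaaabaab' (i=5, period=13)
emit factor 3: 'a' (i=18, period=1)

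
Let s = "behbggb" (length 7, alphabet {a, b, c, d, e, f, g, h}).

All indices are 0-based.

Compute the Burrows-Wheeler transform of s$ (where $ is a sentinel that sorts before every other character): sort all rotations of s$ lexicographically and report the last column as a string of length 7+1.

rank  rotation  last
    0  $behbggb  b
    1  b$behbgg  g
    2  behbggb$  $
    3  bggb$beh  h
    4  ehbggb$b  b
    5  gb$behbg  g
    6  ggb$behb  b
    7  hbggb$be  e

bg$hbgbe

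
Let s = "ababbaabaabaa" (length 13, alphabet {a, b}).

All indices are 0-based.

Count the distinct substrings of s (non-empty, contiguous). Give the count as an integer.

61

rank | idx | suffix
   0 |  12 | a
   1 |  11 | aa
   2 |   8 | aabaa
   3 |   5 | aabaabaa
   4 |   9 | abaa
   5 |   6 | abaabaa
   6 |   0 | ababbaabaabaa
   7 |   2 | abbaabaabaa
   8 |  10 | baa
   9 |   7 | baabaa
  10 |   4 | baabaabaa
  11 |   1 | babbaabaabaa
  12 |   3 | bbaabaabaa

SA = [12, 11, 8, 5, 9, 6, 0, 2, 10, 7, 4, 1, 3]
rank  pair      lcp
   1  s[12:],s[11:]  1  'a'
   2  s[11:],s[8:]  2  'aa'
   3  s[8:],s[5:]  5  'aabaa'
   4  s[5:],s[9:]  1  'a'
   5  s[9:],s[6:]  4  'abaa'
   6  s[6:],s[0:]  3  'aba'
   7  s[0:],s[2:]  2  'ab'
   8  s[2:],s[10:]  0  ''
   9  s[10:],s[7:]  3  'baa'
  10  s[7:],s[4:]  6  'baabaa'
  11  s[4:],s[1:]  2  'ba'
  12  s[1:],s[3:]  1  'b'

n(n+1)/2 = 13·14/2 = 91
Σ LCP = 0 + 1 + 2 + 5 + 1 + 4 + 3 + 2 + 0 + 3 + 6 + 2 + 1 = 30
distinct = 91 − 30 = 61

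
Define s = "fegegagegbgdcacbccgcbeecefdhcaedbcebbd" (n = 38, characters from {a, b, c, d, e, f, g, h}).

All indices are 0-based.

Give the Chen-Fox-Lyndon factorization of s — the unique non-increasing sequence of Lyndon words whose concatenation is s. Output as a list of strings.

emit factor 1: 'f' (i=0, period=1)
emit factor 2: 'eg' (i=1, period=2)
emit factor 3: 'eg' (i=3, period=2)
emit factor 4: 'agegbgdc' (i=5, period=8)
emit factor 5: 'acbccgcbeecefdhcaedbcebbd' (i=13, period=25)

["f", "eg", "eg", "agegbgdc", "acbccgcbeecefdhcaedbcebbd"]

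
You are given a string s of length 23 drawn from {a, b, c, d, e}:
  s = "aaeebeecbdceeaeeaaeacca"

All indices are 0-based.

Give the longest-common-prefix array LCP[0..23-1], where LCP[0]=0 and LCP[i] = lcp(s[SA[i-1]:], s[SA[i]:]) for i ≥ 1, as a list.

rank | idx | suffix
   0 |  22 | a
   1 |  16 | aaeacca
   2 |   0 | aaeebeecbdceeaeeaaeacca
   3 |  19 | acca
   4 |  17 | aeacca
   5 |  13 | aeeaaeacca
   6 |   1 | aeebeecbdceeaeeaaeacca
   7 |   8 | bdceeaeeaaeacca
   8 |   4 | beecbdceeaeeaaeacca
   9 |  21 | ca
  10 |   7 | cbdceeaeeaaeacca
  11 |  20 | cca
  12 |  10 | ceeaeeaaeacca
  13 |   9 | dceeaeeaaeacca
  14 |  15 | eaaeacca
  15 |  18 | eacca
  16 |  12 | eaeeaaeacca
  17 |   3 | ebeecbdceeaeeaaeacca
  18 |   6 | ecbdceeaeeaaeacca
  19 |  14 | eeaaeacca
  20 |  11 | eeaeeaaeacca
  21 |   2 | eebeecbdceeaeeaaeacca
  22 |   5 | eecbdceeaeeaaeacca

SA = [22, 16, 0, 19, 17, 13, 1, 8, 4, 21, 7, 20, 10, 9, 15, 18, 12, 3, 6, 14, 11, 2, 5]
rank  pair      lcp
   1  s[22:],s[16:]  1  'a'
   2  s[16:],s[0:]  3  'aae'
   3  s[0:],s[19:]  1  'a'
   4  s[19:],s[17:]  1  'a'
   5  s[17:],s[13:]  2  'ae'
   6  s[13:],s[1:]  3  'aee'
   7  s[1:],s[8:]  0  ''
   8  s[8:],s[4:]  1  'b'
   9  s[4:],s[21:]  0  ''
  10  s[21:],s[7:]  1  'c'
  11  s[7:],s[20:]  1  'c'
  12  s[20:],s[10:]  1  'c'
  13  s[10:],s[9:]  0  ''
  14  s[9:],s[15:]  0  ''
  15  s[15:],s[18:]  2  'ea'
  16  s[18:],s[12:]  2  'ea'
  17  s[12:],s[3:]  1  'e'
  18  s[3:],s[6:]  1  'e'
  19  s[6:],s[14:]  1  'e'
  20  s[14:],s[11:]  3  'eea'
  21  s[11:],s[2:]  2  'ee'
  22  s[2:],s[5:]  2  'ee'

[0, 1, 3, 1, 1, 2, 3, 0, 1, 0, 1, 1, 1, 0, 0, 2, 2, 1, 1, 1, 3, 2, 2]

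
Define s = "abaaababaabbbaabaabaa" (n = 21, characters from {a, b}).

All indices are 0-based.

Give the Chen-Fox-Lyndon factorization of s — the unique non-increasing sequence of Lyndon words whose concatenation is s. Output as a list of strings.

["ab", "aaababaabbbaabaab", "a", "a"]

emit factor 1: 'ab' (i=0, period=2)
emit factor 2: 'aaababaabbbaabaab' (i=2, period=17)
emit factor 3: 'a' (i=19, period=1)
emit factor 4: 'a' (i=20, period=1)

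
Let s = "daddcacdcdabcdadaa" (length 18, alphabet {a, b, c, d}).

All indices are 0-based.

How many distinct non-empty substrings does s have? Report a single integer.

148

rank | idx | suffix
   0 |  17 | a
   1 |  16 | aa
   2 |  10 | abcdadaa
   3 |   5 | acdcdabcdadaa
   4 |  14 | adaa
   5 |   1 | addcacdcdabcdadaa
   6 |  11 | bcdadaa
   7 |   4 | cacdcdabcdadaa
   8 |   8 | cdabcdadaa
   9 |  12 | cdadaa
  10 |   6 | cdcdabcdadaa
  11 |  15 | daa
  12 |   9 | dabcdadaa
  13 |  13 | dadaa
  14 |   0 | daddcacdcdabcdadaa
  15 |   3 | dcacdcdabcdadaa
  16 |   7 | dcdabcdadaa
  17 |   2 | ddcacdcdabcdadaa

SA = [17, 16, 10, 5, 14, 1, 11, 4, 8, 12, 6, 15, 9, 13, 0, 3, 7, 2]
rank  pair      lcp
   1  s[17:],s[16:]  1  'a'
   2  s[16:],s[10:]  1  'a'
   3  s[10:],s[5:]  1  'a'
   4  s[5:],s[14:]  1  'a'
   5  s[14:],s[1:]  2  'ad'
   6  s[1:],s[11:]  0  ''
   7  s[11:],s[4:]  0  ''
   8  s[4:],s[8:]  1  'c'
   9  s[8:],s[12:]  3  'cda'
  10  s[12:],s[6:]  2  'cd'
  11  s[6:],s[15:]  0  ''
  12  s[15:],s[9:]  2  'da'
  13  s[9:],s[13:]  2  'da'
  14  s[13:],s[0:]  3  'dad'
  15  s[0:],s[3:]  1  'd'
  16  s[3:],s[7:]  2  'dc'
  17  s[7:],s[2:]  1  'd'

n(n+1)/2 = 18·19/2 = 171
Σ LCP = 0 + 1 + 1 + 1 + 1 + 2 + 0 + 0 + 1 + 3 + 2 + 0 + 2 + 2 + 3 + 1 + 2 + 1 = 23
distinct = 171 − 23 = 148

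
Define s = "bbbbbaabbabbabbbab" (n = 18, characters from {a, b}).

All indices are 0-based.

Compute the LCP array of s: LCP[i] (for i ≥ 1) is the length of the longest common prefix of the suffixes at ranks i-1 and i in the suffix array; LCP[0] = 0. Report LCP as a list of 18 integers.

[0, 1, 2, 6, 3, 0, 1, 2, 3, 4, 1, 3, 4, 5, 2, 4, 3, 4]

sorted suffixes:
  #0 SA[0]=5  'aabbabbabbbab'
  #1 SA[1]=16  'ab'
  #2 SA[2]=6  'abbabbabbbab'
  #3 SA[3]=9  'abbabbbab'
  #4 SA[4]=12  'abbbab'
  #5 SA[5]=17  'b'
  #6 SA[6]=4  'baabbabbabbbab'
  #7 SA[7]=15  'bab'
  #8 SA[8]=8  'babbabbbab'
  #9 SA[9]=11  'babbbab'
  #10 SA[10]=3  'bbaabbabbabbbab'
  #11 SA[11]=14  'bbab'
  #12 SA[12]=7  'bbabbabbbab'
  #13 SA[13]=10  'bbabbbab'
  #14 SA[14]=2  'bbbaabbabbabbbab'
  #15 SA[15]=13  'bbbab'
  #16 SA[16]=1  'bbbbaabbabbabbbab'
  #17 SA[17]=0  'bbbbbaabbabbabbbab'

SA = [5, 16, 6, 9, 12, 17, 4, 15, 8, 11, 3, 14, 7, 10, 2, 13, 1, 0]
rank  pair      lcp
   1  s[5:],s[16:]  1  'a'
   2  s[16:],s[6:]  2  'ab'
   3  s[6:],s[9:]  6  'abbabb'
   4  s[9:],s[12:]  3  'abb'
   5  s[12:],s[17:]  0  ''
   6  s[17:],s[4:]  1  'b'
   7  s[4:],s[15:]  2  'ba'
   8  s[15:],s[8:]  3  'bab'
   9  s[8:],s[11:]  4  'babb'
  10  s[11:],s[3:]  1  'b'
  11  s[3:],s[14:]  3  'bba'
  12  s[14:],s[7:]  4  'bbab'
  13  s[7:],s[10:]  5  'bbabb'
  14  s[10:],s[2:]  2  'bb'
  15  s[2:],s[13:]  4  'bbba'
  16  s[13:],s[1:]  3  'bbb'
  17  s[1:],s[0:]  4  'bbbb'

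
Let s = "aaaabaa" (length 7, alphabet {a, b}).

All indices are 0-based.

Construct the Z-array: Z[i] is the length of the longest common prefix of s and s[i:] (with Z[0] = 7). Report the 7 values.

Z[0]=7
i=1: fresh scan; Z[1]=3 extend→box=[1,4)
i=2: min(r-i=2, Z[1]=3)=2; Z[2]=2
i=3: min(r-i=1, Z[2]=2)=1; Z[3]=1
i=4: fresh scan; Z[4]=0
i=5: fresh scan; Z[5]=2 extend→box=[5,7)
i=6: min(r-i=1, Z[1]=3)=1; Z[6]=1

[7, 3, 2, 1, 0, 2, 1]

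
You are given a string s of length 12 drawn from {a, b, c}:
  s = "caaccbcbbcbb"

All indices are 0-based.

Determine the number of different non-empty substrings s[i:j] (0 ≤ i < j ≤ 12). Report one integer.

rank→(start, suffix):
  0 → (1, 'aaccbcbbcbb')
  1 → (2, 'accbcbbcbb')
  2 → (11, 'b')
  3 → (10, 'bb')
  4 → (7, 'bbcbb')
  5 → (8, 'bcbb')
  6 → (5, 'bcbbcbb')
  7 → (0, 'caaccbcbbcbb')
  8 → (9, 'cbb')
  9 → (6, 'cbbcbb')
  10 → (4, 'cbcbbcbb')
  11 → (3, 'ccbcbbcbb')

SA = [1, 2, 11, 10, 7, 8, 5, 0, 9, 6, 4, 3]
rank  pair      lcp
   1  s[1:],s[2:]  1  'a'
   2  s[2:],s[11:]  0  ''
   3  s[11:],s[10:]  1  'b'
   4  s[10:],s[7:]  2  'bb'
   5  s[7:],s[8:]  1  'b'
   6  s[8:],s[5:]  4  'bcbb'
   7  s[5:],s[0:]  0  ''
   8  s[0:],s[9:]  1  'c'
   9  s[9:],s[6:]  3  'cbb'
  10  s[6:],s[4:]  2  'cb'
  11  s[4:],s[3:]  1  'c'

n(n+1)/2 = 12·13/2 = 78
Σ LCP = 0 + 1 + 0 + 1 + 2 + 1 + 4 + 0 + 1 + 3 + 2 + 1 = 16
distinct = 78 − 16 = 62

62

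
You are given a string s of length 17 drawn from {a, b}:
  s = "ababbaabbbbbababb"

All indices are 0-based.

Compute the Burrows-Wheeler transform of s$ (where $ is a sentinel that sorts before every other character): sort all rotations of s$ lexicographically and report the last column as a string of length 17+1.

rank  rotation            last
    0  $ababbaabbbbbababb  b
    1  aabbbbbababb$ababb  b
    2  ababb$ababbaabbbbb  b
    3  ababbaabbbbbababb$  $
    4  abb$ababbaabbbbbab  b
    5  abbaabbbbbababb$ab  b
    6  abbbbbababb$ababba  a
    7  b$ababbaabbbbbabab  b
    8  baabbbbbababb$abab  b
    9  bababb$ababbaabbbb  b
   10  babb$ababbaabbbbba  a
   11  babbaabbbbbababb$a  a
   12  bb$ababbaabbbbbaba  a
   13  bbaabbbbbababb$aba  a
   14  bbababb$ababbaabbb  b
   15  bbbababb$ababbaabb  b
   16  bbbbababb$ababbaab  b
   17  bbbbbababb$ababbaa  a

bbb$bbabbbaaaabbba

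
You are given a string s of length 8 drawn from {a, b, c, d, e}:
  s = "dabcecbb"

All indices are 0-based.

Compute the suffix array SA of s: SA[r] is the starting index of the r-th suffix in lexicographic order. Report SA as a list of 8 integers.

[1, 7, 6, 2, 5, 3, 0, 4]

rank | idx | suffix
   0 |   1 | abcecbb
   1 |   7 | b
   2 |   6 | bb
   3 |   2 | bcecbb
   4 |   5 | cbb
   5 |   3 | cecbb
   6 |   0 | dabcecbb
   7 |   4 | ecbb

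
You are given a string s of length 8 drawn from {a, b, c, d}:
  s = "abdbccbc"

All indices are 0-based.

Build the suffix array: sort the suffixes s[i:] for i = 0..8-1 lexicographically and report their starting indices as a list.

sorted suffixes:
  #0 SA[0]=0  'abdbccbc'
  #1 SA[1]=6  'bc'
  #2 SA[2]=3  'bccbc'
  #3 SA[3]=1  'bdbccbc'
  #4 SA[4]=7  'c'
  #5 SA[5]=5  'cbc'
  #6 SA[6]=4  'ccbc'
  #7 SA[7]=2  'dbccbc'

[0, 6, 3, 1, 7, 5, 4, 2]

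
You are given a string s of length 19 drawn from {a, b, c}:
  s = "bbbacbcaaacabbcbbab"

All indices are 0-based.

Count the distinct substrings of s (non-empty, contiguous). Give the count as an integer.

163

rank | idx | suffix
   0 |   7 | aaacabbcbbab
   1 |   8 | aacabbcbbab
   2 |  17 | ab
   3 |  11 | abbcbbab
   4 |   9 | acabbcbbab
   5 |   3 | acbcaaacabbcbbab
   6 |  18 | b
   7 |  16 | bab
   8 |   2 | bacbcaaacabbcbbab
   9 |  15 | bbab
  10 |   1 | bbacbcaaacabbcbbab
  11 |   0 | bbbacbcaaacabbcbbab
  12 |  12 | bbcbbab
  13 |   5 | bcaaacabbcbbab
  14 |  13 | bcbbab
  15 |   6 | caaacabbcbbab
  16 |  10 | cabbcbbab
  17 |  14 | cbbab
  18 |   4 | cbcaaacabbcbbab

SA = [7, 8, 17, 11, 9, 3, 18, 16, 2, 15, 1, 0, 12, 5, 13, 6, 10, 14, 4]
[i] adj suffixes → lcp
  [1] 7/8 → 2 ('aa')
  [2] 8/17 → 1 ('a')
  [3] 17/11 → 2 ('ab')
  [4] 11/9 → 1 ('a')
  [5] 9/3 → 2 ('ac')
  [6] 3/18 → 0 ('')
  [7] 18/16 → 1 ('b')
  [8] 16/2 → 2 ('ba')
  [9] 2/15 → 1 ('b')
  [10] 15/1 → 3 ('bba')
  [11] 1/0 → 2 ('bb')
  [12] 0/12 → 2 ('bb')
  [13] 12/5 → 1 ('b')
  [14] 5/13 → 2 ('bc')
  [15] 13/6 → 0 ('')
  [16] 6/10 → 2 ('ca')
  [17] 10/14 → 1 ('c')
  [18] 14/4 → 2 ('cb')

n(n+1)/2 = 19·20/2 = 190
Σ LCP = 0 + 2 + 1 + 2 + 1 + 2 + 0 + 1 + 2 + 1 + 3 + 2 + 2 + 1 + 2 + 0 + 2 + 1 + 2 = 27
distinct = 190 − 27 = 163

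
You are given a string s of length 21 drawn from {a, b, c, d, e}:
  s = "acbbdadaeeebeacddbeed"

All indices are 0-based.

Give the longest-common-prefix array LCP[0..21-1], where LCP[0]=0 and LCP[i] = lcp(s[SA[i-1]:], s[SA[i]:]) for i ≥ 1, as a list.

[0, 2, 1, 1, 0, 1, 1, 2, 0, 1, 0, 1, 2, 1, 1, 0, 1, 1, 1, 2, 2]

rank | idx | suffix
   0 |   0 | acbbdadaeeebeacddbeed
   1 |  13 | acddbeed
   2 |   5 | adaeeebeacddbeed
   3 |   7 | aeeebeacddbeed
   4 |   2 | bbdadaeeebeacddbeed
   5 |   3 | bdadaeeebeacddbeed
   6 |  11 | beacddbeed
   7 |  17 | beed
   8 |   1 | cbbdadaeeebeacddbeed
   9 |  14 | cddbeed
  10 |  20 | d
  11 |   4 | dadaeeebeacddbeed
  12 |   6 | daeeebeacddbeed
  13 |  16 | dbeed
  14 |  15 | ddbeed
  15 |  12 | eacddbeed
  16 |  10 | ebeacddbeed
  17 |  19 | ed
  18 |   9 | eebeacddbeed
  19 |  18 | eed
  20 |   8 | eeebeacddbeed

SA = [0, 13, 5, 7, 2, 3, 11, 17, 1, 14, 20, 4, 6, 16, 15, 12, 10, 19, 9, 18, 8]
rank  pair      lcp
   1  s[0:],s[13:]  2  'ac'
   2  s[13:],s[5:]  1  'a'
   3  s[5:],s[7:]  1  'a'
   4  s[7:],s[2:]  0  ''
   5  s[2:],s[3:]  1  'b'
   6  s[3:],s[11:]  1  'b'
   7  s[11:],s[17:]  2  'be'
   8  s[17:],s[1:]  0  ''
   9  s[1:],s[14:]  1  'c'
  10  s[14:],s[20:]  0  ''
  11  s[20:],s[4:]  1  'd'
  12  s[4:],s[6:]  2  'da'
  13  s[6:],s[16:]  1  'd'
  14  s[16:],s[15:]  1  'd'
  15  s[15:],s[12:]  0  ''
  16  s[12:],s[10:]  1  'e'
  17  s[10:],s[19:]  1  'e'
  18  s[19:],s[9:]  1  'e'
  19  s[9:],s[18:]  2  'ee'
  20  s[18:],s[8:]  2  'ee'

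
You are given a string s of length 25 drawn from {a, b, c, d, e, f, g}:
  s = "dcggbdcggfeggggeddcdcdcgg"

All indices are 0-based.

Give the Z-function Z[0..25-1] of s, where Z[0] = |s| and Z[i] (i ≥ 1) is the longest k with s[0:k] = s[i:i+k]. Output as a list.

[25, 0, 0, 0, 0, 4, 0, 0, 0, 0, 0, 0, 0, 0, 0, 0, 1, 2, 0, 2, 0, 4, 0, 0, 0]

Z[0]=25
i=1: outside box; Z[1]=0
i=2: outside box; Z[2]=0
i=3: outside box; Z[3]=0
i=4: outside box; Z[4]=0
i=5: outside box; Z[5]=4 grow→box=[5,9)
i=6: min(r-i=3, Z[1]=0)=0; Z[6]=0
i=7: min(r-i=2, Z[2]=0)=0; Z[7]=0
i=8: min(r-i=1, Z[3]=0)=0; Z[8]=0
i=9: outside box; Z[9]=0
i=10: outside box; Z[10]=0
i=11: outside box; Z[11]=0
i=12: outside box; Z[12]=0
i=13: outside box; Z[13]=0
i=14: outside box; Z[14]=0
i=15: outside box; Z[15]=0
i=16: outside box; Z[16]=1 grow→box=[16,17)
i=17: outside box; Z[17]=2 grow→box=[17,19)
i=18: min(r-i=1, Z[1]=0)=0; Z[18]=0
i=19: outside box; Z[19]=2 grow→box=[19,21)
i=20: min(r-i=1, Z[1]=0)=0; Z[20]=0
i=21: outside box; Z[21]=4 grow→box=[21,25)
i=22: min(r-i=3, Z[1]=0)=0; Z[22]=0
i=23: min(r-i=2, Z[2]=0)=0; Z[23]=0
i=24: min(r-i=1, Z[3]=0)=0; Z[24]=0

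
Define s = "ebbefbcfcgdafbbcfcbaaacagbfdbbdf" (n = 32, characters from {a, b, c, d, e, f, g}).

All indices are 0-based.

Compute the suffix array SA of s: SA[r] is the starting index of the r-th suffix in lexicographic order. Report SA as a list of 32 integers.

[19, 20, 21, 11, 23, 18, 13, 28, 1, 14, 5, 29, 2, 25, 22, 17, 15, 6, 8, 10, 27, 30, 0, 3, 31, 12, 4, 16, 7, 26, 24, 9]

rank | idx | suffix
   0 |  19 | aaacagbfdbbdf
   1 |  20 | aacagbfdbbdf
   2 |  21 | acagbfdbbdf
   3 |  11 | afbbcfcbaaacagbfdbbdf
   4 |  23 | agbfdbbdf
   5 |  18 | baaacagbfdbbdf
   6 |  13 | bbcfcbaaacagbfdbbdf
   7 |  28 | bbdf
   8 |   1 | bbefbcfcgdafbbcfcbaaacagbfdbbdf
   9 |  14 | bcfcbaaacagbfdbbdf
  10 |   5 | bcfcgdafbbcfcbaaacagbfdbbdf
  11 |  29 | bdf
  12 |   2 | befbcfcgdafbbcfcbaaacagbfdbbdf
  13 |  25 | bfdbbdf
  14 |  22 | cagbfdbbdf
  15 |  17 | cbaaacagbfdbbdf
  16 |  15 | cfcbaaacagbfdbbdf
  17 |   6 | cfcgdafbbcfcbaaacagbfdbbdf
  18 |   8 | cgdafbbcfcbaaacagbfdbbdf
  19 |  10 | dafbbcfcbaaacagbfdbbdf
  20 |  27 | dbbdf
  21 |  30 | df
  22 |   0 | ebbefbcfcgdafbbcfcbaaacagbfdbbdf
  23 |   3 | efbcfcgdafbbcfcbaaacagbfdbbdf
  24 |  31 | f
  25 |  12 | fbbcfcbaaacagbfdbbdf
  26 |   4 | fbcfcgdafbbcfcbaaacagbfdbbdf
  27 |  16 | fcbaaacagbfdbbdf
  28 |   7 | fcgdafbbcfcbaaacagbfdbbdf
  29 |  26 | fdbbdf
  30 |  24 | gbfdbbdf
  31 |   9 | gdafbbcfcbaaacagbfdbbdf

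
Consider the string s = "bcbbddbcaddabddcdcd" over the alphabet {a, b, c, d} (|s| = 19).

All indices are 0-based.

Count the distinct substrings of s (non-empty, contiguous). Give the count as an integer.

167

sorted suffixes:
  #0 SA[0]=11  'abddcdcd'
  #1 SA[1]=8  'addabddcdcd'
  #2 SA[2]=2  'bbddbcaddabddcdcd'
  #3 SA[3]=6  'bcaddabddcdcd'
  #4 SA[4]=0  'bcbbddbcaddabddcdcd'
  #5 SA[5]=3  'bddbcaddabddcdcd'
  #6 SA[6]=12  'bddcdcd'
  #7 SA[7]=7  'caddabddcdcd'
  #8 SA[8]=1  'cbbddbcaddabddcdcd'
  #9 SA[9]=17  'cd'
  #10 SA[10]=15  'cdcd'
  #11 SA[11]=18  'd'
  #12 SA[12]=10  'dabddcdcd'
  #13 SA[13]=5  'dbcaddabddcdcd'
  #14 SA[14]=16  'dcd'
  #15 SA[15]=14  'dcdcd'
  #16 SA[16]=9  'ddabddcdcd'
  #17 SA[17]=4  'ddbcaddabddcdcd'
  #18 SA[18]=13  'ddcdcd'

SA = [11, 8, 2, 6, 0, 3, 12, 7, 1, 17, 15, 18, 10, 5, 16, 14, 9, 4, 13]
i: (SA[i-1],SA[i]) lcp shared
  1: (11,8) 1 'a'
  2: (8,2) 0 ''
  3: (2,6) 1 'b'
  4: (6,0) 2 'bc'
  5: (0,3) 1 'b'
  6: (3,12) 3 'bdd'
  7: (12,7) 0 ''
  8: (7,1) 1 'c'
  9: (1,17) 1 'c'
  10: (17,15) 2 'cd'
  11: (15,18) 0 ''
  12: (18,10) 1 'd'
  13: (10,5) 1 'd'
  14: (5,16) 1 'd'
  15: (16,14) 3 'dcd'
  16: (14,9) 1 'd'
  17: (9,4) 2 'dd'
  18: (4,13) 2 'dd'

n(n+1)/2 = 19·20/2 = 190
Σ LCP = 0 + 1 + 0 + 1 + 2 + 1 + 3 + 0 + 1 + 1 + 2 + 0 + 1 + 1 + 1 + 3 + 1 + 2 + 2 = 23
distinct = 190 − 23 = 167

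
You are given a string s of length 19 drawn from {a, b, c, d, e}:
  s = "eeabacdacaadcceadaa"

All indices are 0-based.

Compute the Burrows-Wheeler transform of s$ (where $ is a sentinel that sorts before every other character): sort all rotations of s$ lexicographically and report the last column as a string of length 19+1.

rank  rotation              last
    0  $eeabacdacaadcceadaa  a
    1  a$eeabacdacaadcceada  a
    2  aa$eeabacdacaadccead  d
    3  aadcceadaa$eeabacdac  c
    4  abacdacaadcceadaa$ee  e
    5  acaadcceadaa$eeabacd  d
    6  acdacaadcceadaa$eeab  b
    7  adaa$eeabacdacaadcce  e
    8  adcceadaa$eeabacdaca  a
    9  bacdacaadcceadaa$eea  a
   10  caadcceadaa$eeabacda  a
   11  cceadaa$eeabacdacaad  d
   12  cdacaadcceadaa$eeaba  a
   13  ceadaa$eeabacdacaadc  c
   14  daa$eeabacdacaadccea  a
   15  dacaadcceadaa$eeabac  c
   16  dcceadaa$eeabacdacaa  a
   17  eabacdacaadcceadaa$e  e
   18  eadaa$eeabacdacaadcc  c
   19  eeabacdacaadcceadaa$  $

aadcedbeaaadacacaec$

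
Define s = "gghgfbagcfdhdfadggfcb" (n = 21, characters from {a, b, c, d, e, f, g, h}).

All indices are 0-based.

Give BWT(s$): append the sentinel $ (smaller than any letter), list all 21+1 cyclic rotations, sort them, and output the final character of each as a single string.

rank  rotation                last
    0  $gghgfbagcfdhdfadggfcb  b
    1  adggfcb$gghgfbagcfdhdf  f
    2  agcfdhdfadggfcb$gghgfb  b
    3  b$gghgfbagcfdhdfadggfc  c
    4  bagcfdhdfadggfcb$gghgf  f
    5  cb$gghgfbagcfdhdfadggf  f
    6  cfdhdfadggfcb$gghgfbag  g
    7  dfadggfcb$gghgfbagcfdh  h
    8  dggfcb$gghgfbagcfdhdfa  a
    9  dhdfadggfcb$gghgfbagcf  f
   10  fadggfcb$gghgfbagcfdhd  d
   11  fbagcfdhdfadggfcb$gghg  g
   12  fcb$gghgfbagcfdhdfadgg  g
   13  fdhdfadggfcb$gghgfbagc  c
   14  gcfdhdfadggfcb$gghgfba  a
   15  gfbagcfdhdfadggfcb$ggh  h
   16  gfcb$gghgfbagcfdhdfadg  g
   17  ggfcb$gghgfbagcfdhdfad  d
   18  gghgfbagcfdhdfadggfcb$  $
   19  ghgfbagcfdhdfadggfcb$g  g
   20  hdfadggfcb$gghgfbagcfd  d
   21  hgfbagcfdhdfadggfcb$gg  g

bfbcffghafdggcahgd$gdg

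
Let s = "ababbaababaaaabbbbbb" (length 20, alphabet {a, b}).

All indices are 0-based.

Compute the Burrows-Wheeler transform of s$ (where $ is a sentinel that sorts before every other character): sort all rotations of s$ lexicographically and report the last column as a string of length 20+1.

rank  rotation               last
    0  $ababbaababaaaabbbbbb  b
    1  aaaabbbbbb$ababbaabab  b
    2  aaabbbbbb$ababbaababa  a
    3  aababaaaabbbbbb$ababb  b
    4  aabbbbbb$ababbaababaa  a
    5  abaaaabbbbbb$ababbaab  b
    6  ababaaaabbbbbb$ababba  a
    7  ababbaababaaaabbbbbb$  $
    8  abbaababaaaabbbbbb$ab  b
    9  abbbbbb$ababbaababaaa  a
   10  b$ababbaababaaaabbbbb  b
   11  baaaabbbbbb$ababbaaba  a
   12  baababaaaabbbbbb$abab  b
   13  babaaaabbbbbb$ababbaa  a
   14  babbaababaaaabbbbbb$a  a
   15  bb$ababbaababaaaabbbb  b
   16  bbaababaaaabbbbbb$aba  a
   17  bbb$ababbaababaaaabbb  b
   18  bbbb$ababbaababaaaabb  b
   19  bbbbb$ababbaababaaaab  b
   20  bbbbbb$ababbaababaaaa  a

bbababa$bababaababbba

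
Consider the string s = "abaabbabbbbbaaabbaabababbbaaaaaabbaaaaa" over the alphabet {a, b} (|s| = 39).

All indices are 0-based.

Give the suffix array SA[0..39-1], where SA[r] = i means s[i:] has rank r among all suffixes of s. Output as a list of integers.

[38, 37, 36, 35, 34, 26, 27, 28, 29, 12, 17, 30, 13, 2, 0, 18, 20, 31, 14, 3, 22, 6, 33, 25, 11, 16, 1, 19, 21, 5, 32, 24, 10, 15, 4, 23, 9, 8, 7]

rank | idx | suffix
   0 |  38 | a
   1 |  37 | aa
   2 |  36 | aaa
   3 |  35 | aaaa
   4 |  34 | aaaaa
   5 |  26 | aaaaaabbaaaaa
   6 |  27 | aaaaabbaaaaa
   7 |  28 | aaaabbaaaaa
   8 |  29 | aaabbaaaaa
   9 |  12 | aaabbaabababbbaaaaaabbaaaaa
  10 |  17 | aabababbbaaaaaabbaaaaa
  11 |  30 | aabbaaaaa
  12 |  13 | aabbaabababbbaaaaaabbaaaaa
  13 |   2 | aabbabbbbbaaabbaabababbbaaaaaabbaaaaa
  14 |   0 | abaabbabbbbbaaabbaabababbbaaaaaabbaaaaa
  15 |  18 | abababbbaaaaaabbaaaaa
  16 |  20 | ababbbaaaaaabbaaaaa
  17 |  31 | abbaaaaa
  18 |  14 | abbaabababbbaaaaaabbaaaaa
  19 |   3 | abbabbbbbaaabbaabababbbaaaaaabbaaaaa
  20 |  22 | abbbaaaaaabbaaaaa
  21 |   6 | abbbbbaaabbaabababbbaaaaaabbaaaaa
  22 |  33 | baaaaa
  23 |  25 | baaaaaabbaaaaa
  24 |  11 | baaabbaabababbbaaaaaabbaaaaa
  25 |  16 | baabababbbaaaaaabbaaaaa
  26 |   1 | baabbabbbbbaaabbaabababbbaaaaaabbaaaaa
  27 |  19 | bababbbaaaaaabbaaaaa
  28 |  21 | babbbaaaaaabbaaaaa
  29 |   5 | babbbbbaaabbaabababbbaaaaaabbaaaaa
  30 |  32 | bbaaaaa
  31 |  24 | bbaaaaaabbaaaaa
  32 |  10 | bbaaabbaabababbbaaaaaabbaaaaa
  33 |  15 | bbaabababbbaaaaaabbaaaaa
  34 |   4 | bbabbbbbaaabbaabababbbaaaaaabbaaaaa
  35 |  23 | bbbaaaaaabbaaaaa
  36 |   9 | bbbaaabbaabababbbaaaaaabbaaaaa
  37 |   8 | bbbbaaabbaabababbbaaaaaabbaaaaa
  38 |   7 | bbbbbaaabbaabababbbaaaaaabbaaaaa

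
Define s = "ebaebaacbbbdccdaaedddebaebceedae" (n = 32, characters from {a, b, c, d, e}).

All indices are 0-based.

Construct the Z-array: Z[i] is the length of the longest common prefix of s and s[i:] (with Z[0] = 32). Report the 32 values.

Z[0]=32
i=1: fresh scan; Z[1]=0
i=2: fresh scan; Z[2]=0
i=3: fresh scan; Z[3]=3 scan→box=[3,6)
i=4: min(r-i=2, Z[1]=0)=0; Z[4]=0
i=5: min(r-i=1, Z[2]=0)=0; Z[5]=0
i=6: fresh scan; Z[6]=0
i=7: fresh scan; Z[7]=0
i=8: fresh scan; Z[8]=0
i=9: fresh scan; Z[9]=0
i=10: fresh scan; Z[10]=0
i=11: fresh scan; Z[11]=0
i=12: fresh scan; Z[12]=0
i=13: fresh scan; Z[13]=0
i=14: fresh scan; Z[14]=0
i=15: fresh scan; Z[15]=0
i=16: fresh scan; Z[16]=0
i=17: fresh scan; Z[17]=1 scan→box=[17,18)
i=18: fresh scan; Z[18]=0
i=19: fresh scan; Z[19]=0
i=20: fresh scan; Z[20]=0
i=21: fresh scan; Z[21]=5 scan→box=[21,26)
i=22: min(r-i=4, Z[1]=0)=0; Z[22]=0
i=23: min(r-i=3, Z[2]=0)=0; Z[23]=0
i=24: min(r-i=2, Z[3]=3)=2; Z[24]=2
i=25: min(r-i=1, Z[4]=0)=0; Z[25]=0
i=26: fresh scan; Z[26]=0
i=27: fresh scan; Z[27]=1 scan→box=[27,28)
i=28: fresh scan; Z[28]=1 scan→box=[28,29)
i=29: fresh scan; Z[29]=0
i=30: fresh scan; Z[30]=0
i=31: fresh scan; Z[31]=1 scan→box=[31,32)

[32, 0, 0, 3, 0, 0, 0, 0, 0, 0, 0, 0, 0, 0, 0, 0, 0, 1, 0, 0, 0, 5, 0, 0, 2, 0, 0, 1, 1, 0, 0, 1]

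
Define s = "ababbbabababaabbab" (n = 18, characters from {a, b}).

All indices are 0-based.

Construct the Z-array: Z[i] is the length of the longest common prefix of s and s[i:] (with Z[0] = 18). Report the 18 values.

[18, 0, 2, 0, 0, 0, 4, 0, 4, 0, 3, 0, 1, 2, 0, 0, 2, 0]

Z[0]=18
i=1: i≥r, start 0; Z[1]=0
i=2: i≥r, start 0; Z[2]=2 extend→box=[2,4)
i=3: min(r-i=1, Z[1]=0)=0; Z[3]=0
i=4: i≥r, start 0; Z[4]=0
i=5: i≥r, start 0; Z[5]=0
i=6: i≥r, start 0; Z[6]=4 extend→box=[6,10)
i=7: min(r-i=3, Z[1]=0)=0; Z[7]=0
i=8: min(r-i=2, Z[2]=2)=2; Z[8]=4 extend→box=[8,12)
i=9: min(r-i=3, Z[1]=0)=0; Z[9]=0
i=10: min(r-i=2, Z[2]=2)=2; Z[10]=3 extend→box=[10,13)
i=11: min(r-i=2, Z[1]=0)=0; Z[11]=0
i=12: min(r-i=1, Z[2]=2)=1; Z[12]=1
i=13: i≥r, start 0; Z[13]=2 extend→box=[13,15)
i=14: min(r-i=1, Z[1]=0)=0; Z[14]=0
i=15: i≥r, start 0; Z[15]=0
i=16: i≥r, start 0; Z[16]=2 extend→box=[16,18)
i=17: min(r-i=1, Z[1]=0)=0; Z[17]=0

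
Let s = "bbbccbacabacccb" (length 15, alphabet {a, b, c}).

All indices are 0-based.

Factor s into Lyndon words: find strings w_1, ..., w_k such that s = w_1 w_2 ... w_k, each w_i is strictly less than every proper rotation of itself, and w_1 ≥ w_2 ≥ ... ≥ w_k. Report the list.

emit factor 1: 'bbbcc' (i=0, period=5)
emit factor 2: 'b' (i=5, period=1)
emit factor 3: 'ac' (i=6, period=2)
emit factor 4: 'abacccb' (i=8, period=7)

["bbbcc", "b", "ac", "abacccb"]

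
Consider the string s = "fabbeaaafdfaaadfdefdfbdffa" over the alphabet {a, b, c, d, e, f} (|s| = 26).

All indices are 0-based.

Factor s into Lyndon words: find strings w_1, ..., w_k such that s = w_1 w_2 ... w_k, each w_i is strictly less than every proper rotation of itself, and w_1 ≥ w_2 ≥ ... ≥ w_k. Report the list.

emit factor 1: 'f' (i=0, period=1)
emit factor 2: 'abbe' (i=1, period=4)
emit factor 3: 'aaafdf' (i=5, period=6)
emit factor 4: 'aaadfdefdfbdff' (i=11, period=14)
emit factor 5: 'a' (i=25, period=1)

["f", "abbe", "aaafdf", "aaadfdefdfbdff", "a"]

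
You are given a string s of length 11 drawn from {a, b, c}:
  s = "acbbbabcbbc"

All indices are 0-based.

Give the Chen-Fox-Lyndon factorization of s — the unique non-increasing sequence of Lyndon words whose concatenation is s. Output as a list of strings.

["acbbb", "abcbbc"]

emit factor 1: 'acbbb' (i=0, period=5)
emit factor 2: 'abcbbc' (i=5, period=6)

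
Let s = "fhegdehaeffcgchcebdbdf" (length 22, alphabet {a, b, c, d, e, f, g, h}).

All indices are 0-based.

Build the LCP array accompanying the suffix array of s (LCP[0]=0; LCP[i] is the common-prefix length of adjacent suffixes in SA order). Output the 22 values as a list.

[0, 0, 2, 0, 1, 1, 0, 1, 1, 0, 1, 1, 1, 0, 1, 1, 1, 0, 1, 0, 1, 1]

rank→(start, suffix):
  0 → (7, 'aeffcgchcebdbdf')
  1 → (17, 'bdbdf')
  2 → (19, 'bdf')
  3 → (15, 'cebdbdf')
  4 → (11, 'cgchcebdbdf')
  5 → (13, 'chcebdbdf')
  6 → (18, 'dbdf')
  7 → (4, 'dehaeffcgchcebdbdf')
  8 → (20, 'df')
  9 → (16, 'ebdbdf')
  10 → (8, 'effcgchcebdbdf')
  11 → (2, 'egdehaeffcgchcebdbdf')
  12 → (5, 'ehaeffcgchcebdbdf')
  13 → (21, 'f')
  14 → (10, 'fcgchcebdbdf')
  15 → (9, 'ffcgchcebdbdf')
  16 → (0, 'fhegdehaeffcgchcebdbdf')
  17 → (12, 'gchcebdbdf')
  18 → (3, 'gdehaeffcgchcebdbdf')
  19 → (6, 'haeffcgchcebdbdf')
  20 → (14, 'hcebdbdf')
  21 → (1, 'hegdehaeffcgchcebdbdf')

SA = [7, 17, 19, 15, 11, 13, 18, 4, 20, 16, 8, 2, 5, 21, 10, 9, 0, 12, 3, 6, 14, 1]
i: (SA[i-1],SA[i]) lcp shared
  1: (7,17) 0 ''
  2: (17,19) 2 'bd'
  3: (19,15) 0 ''
  4: (15,11) 1 'c'
  5: (11,13) 1 'c'
  6: (13,18) 0 ''
  7: (18,4) 1 'd'
  8: (4,20) 1 'd'
  9: (20,16) 0 ''
  10: (16,8) 1 'e'
  11: (8,2) 1 'e'
  12: (2,5) 1 'e'
  13: (5,21) 0 ''
  14: (21,10) 1 'f'
  15: (10,9) 1 'f'
  16: (9,0) 1 'f'
  17: (0,12) 0 ''
  18: (12,3) 1 'g'
  19: (3,6) 0 ''
  20: (6,14) 1 'h'
  21: (14,1) 1 'h'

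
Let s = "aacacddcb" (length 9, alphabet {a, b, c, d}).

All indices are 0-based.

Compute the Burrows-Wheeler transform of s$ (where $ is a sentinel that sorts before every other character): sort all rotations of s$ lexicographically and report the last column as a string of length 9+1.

rank  rotation    last
    0  $aacacddcb  b
    1  aacacddcb$  $
    2  acacddcb$a  a
    3  acddcb$aac  c
    4  b$aacacddc  c
    5  cacddcb$aa  a
    6  cb$aacacdd  d
    7  cddcb$aaca  a
    8  dcb$aacacd  d
    9  ddcb$aacac  c

b$accadadc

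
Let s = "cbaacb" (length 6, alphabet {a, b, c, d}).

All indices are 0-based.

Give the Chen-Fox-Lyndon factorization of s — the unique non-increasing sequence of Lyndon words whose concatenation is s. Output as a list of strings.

["c", "b", "aacb"]

emit factor 1: 'c' (i=0, period=1)
emit factor 2: 'b' (i=1, period=1)
emit factor 3: 'aacb' (i=2, period=4)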